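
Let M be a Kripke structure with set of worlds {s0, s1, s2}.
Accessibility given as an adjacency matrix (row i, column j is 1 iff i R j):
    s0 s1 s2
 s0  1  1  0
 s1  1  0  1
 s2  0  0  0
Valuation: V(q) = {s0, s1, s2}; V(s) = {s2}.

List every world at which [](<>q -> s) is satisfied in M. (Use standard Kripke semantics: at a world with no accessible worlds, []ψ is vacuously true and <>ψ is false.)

Recall that []ψ holds at a world iff ψ holds at every accessible world, and <>ψ holds iff ψ holds at some accessible world.
Let φ = [](<>q -> s). Evaluate φ at each world:
  s0 (successors {s0, s1}): φ is false.
  s1 (successors {s0, s2}): φ is false.
  s2 (successors ∅): φ is true.
For instance, at s0:
  At s0: [](<>q -> s) requires <>q -> s at every successor {s0, s1}.
    <>q -> s fails at s0, so [](<>q -> s) is false at s0.
      At s0: <>q is true, s is false, so <>q -> s is false.
Satisfying worlds: {s2}

s2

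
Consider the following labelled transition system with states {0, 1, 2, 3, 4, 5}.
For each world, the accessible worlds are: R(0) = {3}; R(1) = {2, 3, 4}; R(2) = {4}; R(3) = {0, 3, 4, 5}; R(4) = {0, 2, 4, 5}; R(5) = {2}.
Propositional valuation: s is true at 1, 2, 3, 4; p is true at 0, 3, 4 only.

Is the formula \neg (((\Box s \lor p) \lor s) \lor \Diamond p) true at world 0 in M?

No

At 0: ((\Box s \lor p) \lor s) \lor \Diamond p is true, so \neg (((\Box s \lor p) \lor s) \lor \Diamond p) is false.
  At 0: (\Box s \lor p) \lor s is true, \Diamond p is true, so ((\Box s \lor p) \lor s) \lor \Diamond p is true.
    At 0: \Box s \lor p is true, s is false, so (\Box s \lor p) \lor s is true.
      At 0: \Box s is true, p is true, so \Box s \lor p is true.
    At 0: \Diamond p requires p at some successor in {3}.
      p holds at 3, so \Diamond p is true at 0.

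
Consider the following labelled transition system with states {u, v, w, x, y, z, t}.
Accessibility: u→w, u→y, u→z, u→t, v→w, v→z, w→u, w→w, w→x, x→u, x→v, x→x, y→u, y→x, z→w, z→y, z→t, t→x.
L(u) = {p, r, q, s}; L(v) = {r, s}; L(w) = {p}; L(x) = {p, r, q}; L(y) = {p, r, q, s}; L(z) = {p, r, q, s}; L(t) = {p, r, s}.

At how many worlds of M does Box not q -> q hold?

7

Let φ = Box not q -> q. Evaluate φ at each world:
  u (successors {w, y, z, t}): φ is true.
  v (successors {w, z}): φ is true.
  w (successors {u, w, x}): φ is true.
  x (successors {u, v, x}): φ is true.
  y (successors {u, x}): φ is true.
  z (successors {w, y, t}): φ is true.
  t (successors {x}): φ is true.
For instance, at x:
  At x: Box not q is false, q is true, so Box not q -> q is true.
    At x: Box not q requires not q at every successor {u, v, x}.
      not q fails at u, so Box not q is false at x.
Satisfying worlds: {u, v, w, x, y, z, t}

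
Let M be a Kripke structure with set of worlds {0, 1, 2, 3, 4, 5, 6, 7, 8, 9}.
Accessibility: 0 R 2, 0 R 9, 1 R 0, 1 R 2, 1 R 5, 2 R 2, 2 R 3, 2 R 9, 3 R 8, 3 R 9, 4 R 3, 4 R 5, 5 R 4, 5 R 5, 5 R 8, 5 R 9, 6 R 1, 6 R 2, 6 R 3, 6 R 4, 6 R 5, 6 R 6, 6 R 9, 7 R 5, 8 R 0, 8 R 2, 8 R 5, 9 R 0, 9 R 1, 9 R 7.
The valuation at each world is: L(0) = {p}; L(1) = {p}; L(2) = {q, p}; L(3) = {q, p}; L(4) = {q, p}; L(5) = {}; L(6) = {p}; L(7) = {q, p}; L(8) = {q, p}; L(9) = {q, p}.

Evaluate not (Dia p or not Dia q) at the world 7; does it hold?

No

Recall that Dia ψ holds at a world iff ψ holds at some accessible world.
At 7: Dia p or not Dia q is true, so not (Dia p or not Dia q) is false.
  At 7: Dia p is false, not Dia q is true, so Dia p or not Dia q is true.
    At 7: Dia p requires p at some successor in {5}.
      At 5: p is false.
    So Dia p is false at 7.
    At 7: Dia q is false, so not Dia q is true.
      At 7: Dia q requires q at some successor in {5}.
        At 5: q is false.
      So Dia q is false at 7.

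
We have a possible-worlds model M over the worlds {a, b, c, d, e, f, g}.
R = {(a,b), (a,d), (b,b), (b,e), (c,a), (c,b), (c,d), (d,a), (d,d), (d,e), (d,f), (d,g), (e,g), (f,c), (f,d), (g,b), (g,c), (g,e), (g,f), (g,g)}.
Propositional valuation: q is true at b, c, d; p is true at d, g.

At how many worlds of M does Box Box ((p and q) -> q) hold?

7

Let φ = Box Box ((p and q) -> q). Evaluate φ at each world:
  a (successors {b, d}): φ is true.
  b (successors {b, e}): φ is true.
  c (successors {a, b, d}): φ is true.
  d (successors {a, d, e, f, g}): φ is true.
  e (successors {g}): φ is true.
  f (successors {c, d}): φ is true.
  g (successors {b, c, e, f, g}): φ is true.
For instance, at e:
  At e: Box Box ((p and q) -> q) requires Box ((p and q) -> q) at every successor {g}.
      At g: Box ((p and q) -> q) requires (p and q) -> q at every successor {b, c, e, f, g}.
        At b: (p and q) -> q is true.
        At c: (p and q) -> q is true.
        At e: (p and q) -> q is true.
        At f: (p and q) -> q is true.
        At g: (p and q) -> q is true.
      So Box ((p and q) -> q) is true at g.
  So Box Box ((p and q) -> q) is true at e.
Satisfying worlds: {a, b, c, d, e, f, g}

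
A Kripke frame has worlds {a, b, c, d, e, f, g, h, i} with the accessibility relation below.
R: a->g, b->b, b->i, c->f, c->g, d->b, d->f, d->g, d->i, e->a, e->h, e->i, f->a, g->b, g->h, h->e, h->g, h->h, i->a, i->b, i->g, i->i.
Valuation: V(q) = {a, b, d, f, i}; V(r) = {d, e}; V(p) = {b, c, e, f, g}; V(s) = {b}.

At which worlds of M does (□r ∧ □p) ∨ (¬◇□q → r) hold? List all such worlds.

Recall that □ψ holds at a world iff ψ holds at every accessible world, and ◇ψ holds iff ψ holds at some accessible world.
Let φ = (□r ∧ □p) ∨ (¬◇□q → r). Evaluate φ at each world:
  a (successors {g}): φ is false.
  b (successors {b, i}): φ is true.
  c (successors {f, g}): φ is true.
  d (successors {b, f, g, i}): φ is true.
  e (successors {a, h, i}): φ is true.
  f (successors {a}): φ is false.
  g (successors {b, h}): φ is true.
  h (successors {e, g, h}): φ is false.
  i (successors {a, b, g, i}): φ is true.
For instance, at b:
  At b: □r ∧ □p is false, ¬◇□q → r is true, so (□r ∧ □p) ∨ (¬◇□q → r) is true.
    At b: □r is false, □p is false, so □r ∧ □p is false.
      At b: □r requires r at every successor {b, i}.
        r fails at b, so □r is false at b.
      At b: □p requires p at every successor {b, i}.
        p fails at i, so □p is false at b.
    At b: ¬◇□q is false, r is false, so ¬◇□q → r is true.
      At b: ◇□q is true, so ¬◇□q is false.
Satisfying worlds: {b, c, d, e, g, i}

b, c, d, e, g, i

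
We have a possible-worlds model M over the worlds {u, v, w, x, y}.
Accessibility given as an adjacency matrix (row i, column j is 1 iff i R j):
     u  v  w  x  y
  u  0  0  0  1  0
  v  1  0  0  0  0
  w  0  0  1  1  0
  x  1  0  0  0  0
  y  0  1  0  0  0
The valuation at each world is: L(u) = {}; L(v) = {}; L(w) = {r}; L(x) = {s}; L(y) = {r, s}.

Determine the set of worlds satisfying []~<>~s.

v, x

Let φ = []~<>~s. Evaluate φ at each world:
  u (successors {x}): φ is false.
  v (successors {u}): φ is true.
  w (successors {w, x}): φ is false.
  x (successors {u}): φ is true.
  y (successors {v}): φ is false.
For instance, at y:
  At y: []~<>~s requires ~<>~s at every successor {v}.
    ~<>~s fails at v, so []~<>~s is false at y.
      At v: <>~s is true, so ~<>~s is false.
Satisfying worlds: {v, x}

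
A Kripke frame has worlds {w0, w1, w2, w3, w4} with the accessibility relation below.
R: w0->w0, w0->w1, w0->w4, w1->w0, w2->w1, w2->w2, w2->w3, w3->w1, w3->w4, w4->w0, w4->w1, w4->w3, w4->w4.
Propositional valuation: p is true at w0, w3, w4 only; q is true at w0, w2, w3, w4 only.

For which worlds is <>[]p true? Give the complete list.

w0, w2, w3, w4

Let φ = <>[]p. Evaluate φ at each world:
  w0 (successors {w0, w1, w4}): φ is true.
  w1 (successors {w0}): φ is false.
  w2 (successors {w1, w2, w3}): φ is true.
  w3 (successors {w1, w4}): φ is true.
  w4 (successors {w0, w1, w3, w4}): φ is true.
For instance, at w2:
  At w2: <>[]p requires []p at some successor in {w1, w2, w3}.
    []p holds at w1, so <>[]p is true at w2.
      At w1: []p requires p at every successor {w0}.
        At w0: p is true.
      So []p is true at w1.
Satisfying worlds: {w0, w2, w3, w4}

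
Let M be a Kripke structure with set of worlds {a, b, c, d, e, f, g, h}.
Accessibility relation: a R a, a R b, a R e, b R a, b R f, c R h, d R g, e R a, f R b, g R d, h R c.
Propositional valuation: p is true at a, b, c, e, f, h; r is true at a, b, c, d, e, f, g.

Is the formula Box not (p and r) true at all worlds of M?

No

Let φ = Box not (p and r). Evaluate φ at each world:
  a (successors {a, b, e}): φ is false.
  b (successors {a, f}): φ is false.
  c (successors {h}): φ is true.
  d (successors {g}): φ is true.
  e (successors {a}): φ is false.
  f (successors {b}): φ is false.
  g (successors {d}): φ is true.
  h (successors {c}): φ is false.
Detail at a (counterexample):
  At a: Box not (p and r) requires not (p and r) at every successor {a, b, e}.
    not (p and r) fails at a, so Box not (p and r) is false at a.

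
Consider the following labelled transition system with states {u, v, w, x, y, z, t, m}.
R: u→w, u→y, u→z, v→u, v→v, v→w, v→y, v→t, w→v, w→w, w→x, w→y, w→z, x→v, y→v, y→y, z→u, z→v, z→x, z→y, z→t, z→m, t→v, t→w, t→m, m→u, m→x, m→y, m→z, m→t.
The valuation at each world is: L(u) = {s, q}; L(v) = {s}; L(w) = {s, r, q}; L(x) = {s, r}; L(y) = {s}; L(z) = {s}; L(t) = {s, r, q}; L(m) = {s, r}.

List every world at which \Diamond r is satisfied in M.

u, v, w, z, t, m

Let φ = \Diamond r. Evaluate φ at each world:
  u (successors {w, y, z}): φ is true.
  v (successors {u, v, w, y, t}): φ is true.
  w (successors {v, w, x, y, z}): φ is true.
  x (successors {v}): φ is false.
  y (successors {v, y}): φ is false.
  z (successors {u, v, x, y, t, m}): φ is true.
  t (successors {v, w, m}): φ is true.
  m (successors {u, x, y, z, t}): φ is true.
For instance, at u:
  At u: \Diamond r requires r at some successor in {w, y, z}.
    r holds at w, so \Diamond r is true at u.
Satisfying worlds: {u, v, w, z, t, m}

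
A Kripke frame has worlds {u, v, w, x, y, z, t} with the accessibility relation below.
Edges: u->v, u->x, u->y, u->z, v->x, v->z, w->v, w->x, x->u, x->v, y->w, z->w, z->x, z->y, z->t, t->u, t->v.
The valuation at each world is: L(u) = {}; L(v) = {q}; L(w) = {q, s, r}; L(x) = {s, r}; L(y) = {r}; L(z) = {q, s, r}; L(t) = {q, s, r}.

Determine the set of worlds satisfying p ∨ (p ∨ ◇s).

u, v, w, y, z

Recall that ◇ψ holds at a world iff ψ holds at some accessible world.
Let φ = p ∨ (p ∨ ◇s). Evaluate φ at each world:
  u (successors {v, x, y, z}): φ is true.
  v (successors {x, z}): φ is true.
  w (successors {v, x}): φ is true.
  x (successors {u, v}): φ is false.
  y (successors {w}): φ is true.
  z (successors {w, x, y, t}): φ is true.
  t (successors {u, v}): φ is false.
For instance, at v:
  At v: p is false, p ∨ ◇s is true, so p ∨ (p ∨ ◇s) is true.
    At v: p is false, ◇s is true, so p ∨ ◇s is true.
      At v: ◇s requires s at some successor in {x, z}.
        s holds at x, so ◇s is true at v.
Satisfying worlds: {u, v, w, y, z}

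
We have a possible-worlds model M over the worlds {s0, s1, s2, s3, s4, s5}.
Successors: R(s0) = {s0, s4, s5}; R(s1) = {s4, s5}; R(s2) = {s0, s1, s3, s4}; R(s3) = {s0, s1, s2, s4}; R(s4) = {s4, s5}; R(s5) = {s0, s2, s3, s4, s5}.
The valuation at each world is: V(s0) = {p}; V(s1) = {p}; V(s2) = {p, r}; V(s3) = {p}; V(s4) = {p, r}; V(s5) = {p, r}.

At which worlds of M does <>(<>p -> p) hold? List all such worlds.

s0, s1, s2, s3, s4, s5

Recall that <>ψ holds at a world iff ψ holds at some accessible world.
Let φ = <>(<>p -> p). Evaluate φ at each world:
  s0 (successors {s0, s4, s5}): φ is true.
  s1 (successors {s4, s5}): φ is true.
  s2 (successors {s0, s1, s3, s4}): φ is true.
  s3 (successors {s0, s1, s2, s4}): φ is true.
  s4 (successors {s4, s5}): φ is true.
  s5 (successors {s0, s2, s3, s4, s5}): φ is true.
For instance, at s2:
  At s2: <>(<>p -> p) requires <>p -> p at some successor in {s0, s1, s3, s4}.
    <>p -> p holds at s0, so <>(<>p -> p) is true at s2.
      At s0: <>p is true, p is true, so <>p -> p is true.
Satisfying worlds: {s0, s1, s2, s3, s4, s5}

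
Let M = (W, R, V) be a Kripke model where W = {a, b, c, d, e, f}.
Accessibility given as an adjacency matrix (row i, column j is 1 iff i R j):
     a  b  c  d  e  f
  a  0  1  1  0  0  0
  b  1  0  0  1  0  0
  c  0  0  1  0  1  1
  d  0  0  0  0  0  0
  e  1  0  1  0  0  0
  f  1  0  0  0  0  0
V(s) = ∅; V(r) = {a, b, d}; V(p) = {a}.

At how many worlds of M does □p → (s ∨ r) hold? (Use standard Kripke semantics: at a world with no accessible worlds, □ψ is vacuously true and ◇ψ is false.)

Let φ = □p → (s ∨ r). Evaluate φ at each world:
  a (successors {b, c}): φ is true.
  b (successors {a, d}): φ is true.
  c (successors {c, e, f}): φ is true.
  d (successors ∅): φ is true.
  e (successors {a, c}): φ is true.
  f (successors {a}): φ is false.
For instance, at f:
  At f: □p is true, s ∨ r is false, so □p → (s ∨ r) is false.
    At f: □p requires p at every successor {a}.
      At a: p is true.
    So □p is true at f.
Satisfying worlds: {a, b, c, d, e}

5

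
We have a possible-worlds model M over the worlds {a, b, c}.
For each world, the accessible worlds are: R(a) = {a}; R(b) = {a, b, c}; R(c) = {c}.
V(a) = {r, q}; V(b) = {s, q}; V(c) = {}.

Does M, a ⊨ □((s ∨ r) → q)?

Recall that □ψ holds at a world iff ψ holds at every accessible world, and ◇ψ holds iff ψ holds at some accessible world.
At a: □((s ∨ r) → q) requires (s ∨ r) → q at every successor {a}.
  At a: (s ∨ r) → q is true.
So □((s ∨ r) → q) is true at a.

Yes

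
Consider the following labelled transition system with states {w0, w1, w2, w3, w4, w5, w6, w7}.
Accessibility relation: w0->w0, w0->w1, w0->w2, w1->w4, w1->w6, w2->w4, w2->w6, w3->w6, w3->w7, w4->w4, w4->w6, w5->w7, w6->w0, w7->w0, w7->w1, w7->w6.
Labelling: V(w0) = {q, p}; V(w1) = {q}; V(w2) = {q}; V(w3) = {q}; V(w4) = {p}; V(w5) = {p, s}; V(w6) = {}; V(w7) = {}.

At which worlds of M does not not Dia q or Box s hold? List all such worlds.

Let φ = not not Dia q or Box s. Evaluate φ at each world:
  w0 (successors {w0, w1, w2}): φ is true.
  w1 (successors {w4, w6}): φ is false.
  w2 (successors {w4, w6}): φ is false.
  w3 (successors {w6, w7}): φ is false.
  w4 (successors {w4, w6}): φ is false.
  w5 (successors {w7}): φ is false.
  w6 (successors {w0}): φ is true.
  w7 (successors {w0, w1, w6}): φ is true.
For instance, at w1:
  At w1: not not Dia q is false, Box s is false, so not not Dia q or Box s is false.
    At w1: not Dia q is true, so not not Dia q is false.
      At w1: Dia q is false, so not Dia q is true.
    At w1: Box s requires s at every successor {w4, w6}.
      s fails at w4, so Box s is false at w1.
Satisfying worlds: {w0, w6, w7}

w0, w6, w7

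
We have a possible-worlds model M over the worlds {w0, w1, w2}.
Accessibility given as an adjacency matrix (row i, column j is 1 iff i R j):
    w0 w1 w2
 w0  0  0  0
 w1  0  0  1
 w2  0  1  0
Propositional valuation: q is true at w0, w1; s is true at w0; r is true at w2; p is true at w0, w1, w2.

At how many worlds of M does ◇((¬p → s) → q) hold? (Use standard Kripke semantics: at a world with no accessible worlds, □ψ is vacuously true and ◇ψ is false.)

1

Let φ = ◇((¬p → s) → q). Evaluate φ at each world:
  w0 (successors ∅): φ is false.
  w1 (successors {w2}): φ is false.
  w2 (successors {w1}): φ is true.
For instance, at w1:
  At w1: ◇((¬p → s) → q) requires (¬p → s) → q at some successor in {w2}.
    At w2: (¬p → s) → q is false.
  So ◇((¬p → s) → q) is false at w1.
Satisfying worlds: {w2}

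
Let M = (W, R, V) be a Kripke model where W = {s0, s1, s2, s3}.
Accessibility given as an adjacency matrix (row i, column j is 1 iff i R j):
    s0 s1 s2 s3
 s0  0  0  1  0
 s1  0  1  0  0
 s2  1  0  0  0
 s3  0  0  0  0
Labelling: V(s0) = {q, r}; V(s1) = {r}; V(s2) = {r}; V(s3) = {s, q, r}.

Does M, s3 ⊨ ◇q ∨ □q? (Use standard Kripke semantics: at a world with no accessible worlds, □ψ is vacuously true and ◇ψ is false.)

At s3: ◇q is false, □q is true, so ◇q ∨ □q is true.
  At s3: no accessible worlds, so ◇q is false.
  At s3: no accessible worlds, so □q holds vacuously.

Yes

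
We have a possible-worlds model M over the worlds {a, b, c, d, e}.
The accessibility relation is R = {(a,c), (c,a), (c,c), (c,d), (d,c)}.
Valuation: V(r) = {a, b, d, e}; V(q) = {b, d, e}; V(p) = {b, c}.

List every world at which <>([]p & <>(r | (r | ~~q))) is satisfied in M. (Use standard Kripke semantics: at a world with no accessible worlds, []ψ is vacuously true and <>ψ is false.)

Let φ = <>([]p & <>(r | (r | ~~q))). Evaluate φ at each world:
  a (successors {c}): φ is false.
  b (successors ∅): φ is false.
  c (successors {a, c, d}): φ is false.
  d (successors {c}): φ is false.
  e (successors ∅): φ is false.
For instance, at c:
  At c: <>([]p & <>(r | (r | ~~q))) requires []p & <>(r | (r | ~~q)) at some successor in {a, c, d}.
    At a: []p & <>(r | (r | ~~q)) is false.
    At c: []p & <>(r | (r | ~~q)) is false.
    At d: []p & <>(r | (r | ~~q)) is false.
  So <>([]p & <>(r | (r | ~~q))) is false at c.
Satisfying worlds: none.

none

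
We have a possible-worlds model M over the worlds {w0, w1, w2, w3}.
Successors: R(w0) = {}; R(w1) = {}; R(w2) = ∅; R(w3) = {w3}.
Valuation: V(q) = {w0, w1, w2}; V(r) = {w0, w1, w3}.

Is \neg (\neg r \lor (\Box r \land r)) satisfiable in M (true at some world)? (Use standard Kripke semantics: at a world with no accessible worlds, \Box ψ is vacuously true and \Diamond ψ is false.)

No

Let φ = \neg (\neg r \lor (\Box r \land r)). Evaluate φ at each world:
  w0 (successors ∅): φ is false.
  w1 (successors ∅): φ is false.
  w2 (successors ∅): φ is false.
  w3 (successors {w3}): φ is false.
For instance, at w3:
  At w3: \neg r \lor (\Box r \land r) is true, so \neg (\neg r \lor (\Box r \land r)) is false.
    At w3: \neg r is false, \Box r \land r is true, so \neg r \lor (\Box r \land r) is true.
      At w3: \Box r is true, r is true, so \Box r \land r is true.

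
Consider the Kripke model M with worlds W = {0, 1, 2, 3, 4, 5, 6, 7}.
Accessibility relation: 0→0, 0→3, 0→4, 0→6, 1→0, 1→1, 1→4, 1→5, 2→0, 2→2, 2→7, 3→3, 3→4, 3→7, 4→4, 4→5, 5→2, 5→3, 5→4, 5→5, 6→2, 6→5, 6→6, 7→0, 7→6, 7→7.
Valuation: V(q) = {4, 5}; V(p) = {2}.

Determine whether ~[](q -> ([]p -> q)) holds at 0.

No

At 0: [](q -> ([]p -> q)) is true, so ~[](q -> ([]p -> q)) is false.
  At 0: [](q -> ([]p -> q)) requires q -> ([]p -> q) at every successor {0, 3, 4, 6}.
    At 0: q -> ([]p -> q) is true.
    At 3: q -> ([]p -> q) is true.
    At 4: q -> ([]p -> q) is true.
    At 6: q -> ([]p -> q) is true.
  So [](q -> ([]p -> q)) is true at 0.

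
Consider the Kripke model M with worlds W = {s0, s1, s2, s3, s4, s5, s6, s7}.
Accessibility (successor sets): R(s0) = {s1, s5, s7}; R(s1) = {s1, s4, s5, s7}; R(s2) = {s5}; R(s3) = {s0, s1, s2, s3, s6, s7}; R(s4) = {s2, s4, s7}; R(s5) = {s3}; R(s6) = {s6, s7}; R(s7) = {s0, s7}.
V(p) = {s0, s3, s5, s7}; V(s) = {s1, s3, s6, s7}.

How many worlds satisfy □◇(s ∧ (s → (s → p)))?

6

Recall that □ψ holds at a world iff ψ holds at every accessible world, and ◇ψ holds iff ψ holds at some accessible world.
Let φ = □◇(s ∧ (s → (s → p))). Evaluate φ at each world:
  s0 (successors {s1, s5, s7}): φ is true.
  s1 (successors {s1, s4, s5, s7}): φ is true.
  s2 (successors {s5}): φ is true.
  s3 (successors {s0, s1, s2, s3, s6, s7}): φ is false.
  s4 (successors {s2, s4, s7}): φ is false.
  s5 (successors {s3}): φ is true.
  s6 (successors {s6, s7}): φ is true.
  s7 (successors {s0, s7}): φ is true.
For instance, at s3:
  At s3: □◇(s ∧ (s → (s → p))) requires ◇(s ∧ (s → (s → p))) at every successor {s0, s1, s2, s3, s6, s7}.
    ◇(s ∧ (s → (s → p))) fails at s2, so □◇(s ∧ (s → (s → p))) is false at s3.
      At s2: ◇(s ∧ (s → (s → p))) requires s ∧ (s → (s → p)) at some successor in {s5}.
        At s5: s ∧ (s → (s → p)) is false.
      So ◇(s ∧ (s → (s → p))) is false at s2.
Satisfying worlds: {s0, s1, s2, s5, s6, s7}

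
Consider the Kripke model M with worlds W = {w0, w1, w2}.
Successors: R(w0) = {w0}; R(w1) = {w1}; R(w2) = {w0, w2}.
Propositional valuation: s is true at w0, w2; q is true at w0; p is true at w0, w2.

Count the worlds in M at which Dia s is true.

Recall that Dia ψ holds at a world iff ψ holds at some accessible world.
Let φ = Dia s. Evaluate φ at each world:
  w0 (successors {w0}): φ is true.
  w1 (successors {w1}): φ is false.
  w2 (successors {w0, w2}): φ is true.
For instance, at w2:
  At w2: Dia s requires s at some successor in {w0, w2}.
    s holds at w0, so Dia s is true at w2.
Satisfying worlds: {w0, w2}

2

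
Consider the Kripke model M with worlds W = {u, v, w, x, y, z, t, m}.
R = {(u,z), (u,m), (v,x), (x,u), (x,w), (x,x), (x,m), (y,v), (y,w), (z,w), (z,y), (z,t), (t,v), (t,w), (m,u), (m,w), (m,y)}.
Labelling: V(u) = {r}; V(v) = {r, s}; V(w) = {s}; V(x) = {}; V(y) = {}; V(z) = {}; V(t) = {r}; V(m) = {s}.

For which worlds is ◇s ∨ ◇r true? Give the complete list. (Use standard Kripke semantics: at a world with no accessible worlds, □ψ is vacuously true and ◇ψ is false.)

u, x, y, z, t, m

Let φ = ◇s ∨ ◇r. Evaluate φ at each world:
  u (successors {z, m}): φ is true.
  v (successors {x}): φ is false.
  w (successors ∅): φ is false.
  x (successors {u, w, x, m}): φ is true.
  y (successors {v, w}): φ is true.
  z (successors {w, y, t}): φ is true.
  t (successors {v, w}): φ is true.
  m (successors {u, w, y}): φ is true.
For instance, at y:
  At y: ◇s is true, ◇r is true, so ◇s ∨ ◇r is true.
    At y: ◇s requires s at some successor in {v, w}.
      s holds at v, so ◇s is true at y.
    At y: ◇r requires r at some successor in {v, w}.
      r holds at v, so ◇r is true at y.
Satisfying worlds: {u, x, y, z, t, m}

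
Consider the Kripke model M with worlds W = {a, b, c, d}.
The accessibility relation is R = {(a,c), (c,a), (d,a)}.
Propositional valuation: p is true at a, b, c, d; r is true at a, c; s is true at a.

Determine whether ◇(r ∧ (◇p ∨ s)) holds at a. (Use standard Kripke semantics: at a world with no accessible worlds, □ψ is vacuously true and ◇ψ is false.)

At a: ◇(r ∧ (◇p ∨ s)) requires r ∧ (◇p ∨ s) at some successor in {c}.
  r ∧ (◇p ∨ s) holds at c, so ◇(r ∧ (◇p ∨ s)) is true at a.
    At c: r is true, ◇p ∨ s is true, so r ∧ (◇p ∨ s) is true.
      At c: ◇p is true, s is false, so ◇p ∨ s is true.

Yes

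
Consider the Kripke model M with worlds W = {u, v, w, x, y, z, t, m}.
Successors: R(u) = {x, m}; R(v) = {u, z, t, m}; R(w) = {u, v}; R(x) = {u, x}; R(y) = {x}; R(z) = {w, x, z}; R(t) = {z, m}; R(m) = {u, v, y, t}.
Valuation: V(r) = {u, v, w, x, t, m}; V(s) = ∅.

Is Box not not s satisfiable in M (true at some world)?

Let φ = Box not not s. Evaluate φ at each world:
  u (successors {x, m}): φ is false.
  v (successors {u, z, t, m}): φ is false.
  w (successors {u, v}): φ is false.
  x (successors {u, x}): φ is false.
  y (successors {x}): φ is false.
  z (successors {w, x, z}): φ is false.
  t (successors {z, m}): φ is false.
  m (successors {u, v, y, t}): φ is false.
For instance, at u:
  At u: Box not not s requires not not s at every successor {x, m}.
    not not s fails at x, so Box not not s is false at u.

No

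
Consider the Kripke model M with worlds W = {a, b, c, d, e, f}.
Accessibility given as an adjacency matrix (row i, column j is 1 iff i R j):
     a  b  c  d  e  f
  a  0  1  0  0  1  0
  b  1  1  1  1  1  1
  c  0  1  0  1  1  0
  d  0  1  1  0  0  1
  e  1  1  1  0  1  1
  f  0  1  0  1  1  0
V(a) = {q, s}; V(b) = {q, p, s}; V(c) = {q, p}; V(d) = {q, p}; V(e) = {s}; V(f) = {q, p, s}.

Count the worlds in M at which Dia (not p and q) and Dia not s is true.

2

Let φ = Dia (not p and q) and Dia not s. Evaluate φ at each world:
  a (successors {b, e}): φ is false.
  b (successors {a, b, c, d, e, f}): φ is true.
  c (successors {b, d, e}): φ is false.
  d (successors {b, c, f}): φ is false.
  e (successors {a, b, c, e, f}): φ is true.
  f (successors {b, d, e}): φ is false.
For instance, at a:
  At a: Dia (not p and q) is false, Dia not s is false, so Dia (not p and q) and Dia not s is false.
    At a: Dia (not p and q) requires not p and q at some successor in {b, e}.
      At b: not p and q is false.
      At e: not p and q is false.
    So Dia (not p and q) is false at a.
    At a: Dia not s requires not s at some successor in {b, e}.
      At b: not s is false.
      At e: not s is false.
    So Dia not s is false at a.
Satisfying worlds: {b, e}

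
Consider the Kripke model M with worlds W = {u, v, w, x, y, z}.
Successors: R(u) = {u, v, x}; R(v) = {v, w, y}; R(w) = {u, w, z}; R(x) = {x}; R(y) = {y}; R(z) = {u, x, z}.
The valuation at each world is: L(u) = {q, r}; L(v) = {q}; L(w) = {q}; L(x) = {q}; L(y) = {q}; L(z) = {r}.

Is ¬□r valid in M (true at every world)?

Yes

Recall that □ψ holds at a world iff ψ holds at every accessible world, and ◇ψ holds iff ψ holds at some accessible world.
Let φ = ¬□r. Evaluate φ at each world:
  u (successors {u, v, x}): φ is true.
  v (successors {v, w, y}): φ is true.
  w (successors {u, w, z}): φ is true.
  x (successors {x}): φ is true.
  y (successors {y}): φ is true.
  z (successors {u, x, z}): φ is true.
For instance, at y:
  At y: □r is false, so ¬□r is true.
    At y: □r requires r at every successor {y}.
      r fails at y, so □r is false at y.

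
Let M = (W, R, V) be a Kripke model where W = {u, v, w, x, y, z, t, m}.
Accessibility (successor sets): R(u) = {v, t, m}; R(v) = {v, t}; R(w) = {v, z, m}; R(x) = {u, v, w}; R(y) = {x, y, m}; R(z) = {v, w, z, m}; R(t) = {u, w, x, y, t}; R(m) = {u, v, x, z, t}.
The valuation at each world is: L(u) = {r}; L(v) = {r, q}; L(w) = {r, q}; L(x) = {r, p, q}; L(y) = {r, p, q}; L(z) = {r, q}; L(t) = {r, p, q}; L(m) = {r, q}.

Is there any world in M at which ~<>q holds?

Let φ = ~<>q. Evaluate φ at each world:
  u (successors {v, t, m}): φ is false.
  v (successors {v, t}): φ is false.
  w (successors {v, z, m}): φ is false.
  x (successors {u, v, w}): φ is false.
  y (successors {x, y, m}): φ is false.
  z (successors {v, w, z, m}): φ is false.
  t (successors {u, w, x, y, t}): φ is false.
  m (successors {u, v, x, z, t}): φ is false.
For instance, at w:
  At w: <>q is true, so ~<>q is false.
    At w: <>q requires q at some successor in {v, z, m}.
      q holds at v, so <>q is true at w.

No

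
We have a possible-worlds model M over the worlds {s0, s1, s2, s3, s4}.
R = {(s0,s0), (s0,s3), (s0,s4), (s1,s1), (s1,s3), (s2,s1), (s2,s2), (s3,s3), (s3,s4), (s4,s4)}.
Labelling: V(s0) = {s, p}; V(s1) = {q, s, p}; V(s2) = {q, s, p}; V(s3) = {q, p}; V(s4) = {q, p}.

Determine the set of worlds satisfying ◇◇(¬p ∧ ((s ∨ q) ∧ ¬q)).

none

Let φ = ◇◇(¬p ∧ ((s ∨ q) ∧ ¬q)). Evaluate φ at each world:
  s0 (successors {s0, s3, s4}): φ is false.
  s1 (successors {s1, s3}): φ is false.
  s2 (successors {s1, s2}): φ is false.
  s3 (successors {s3, s4}): φ is false.
  s4 (successors {s4}): φ is false.
For instance, at s2:
  At s2: ◇◇(¬p ∧ ((s ∨ q) ∧ ¬q)) requires ◇(¬p ∧ ((s ∨ q) ∧ ¬q)) at some successor in {s1, s2}.
    At s1: ◇(¬p ∧ ((s ∨ q) ∧ ¬q)) is false.
    At s2: ◇(¬p ∧ ((s ∨ q) ∧ ¬q)) is false.
  So ◇◇(¬p ∧ ((s ∨ q) ∧ ¬q)) is false at s2.
Satisfying worlds: none.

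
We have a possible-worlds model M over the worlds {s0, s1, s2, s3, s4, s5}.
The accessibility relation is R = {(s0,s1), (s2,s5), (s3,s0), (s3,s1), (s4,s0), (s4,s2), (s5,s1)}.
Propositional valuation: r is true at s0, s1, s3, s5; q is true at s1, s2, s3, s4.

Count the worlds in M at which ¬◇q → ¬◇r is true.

Recall that ◇ψ holds at a world iff ψ holds at some accessible world.
Let φ = ¬◇q → ¬◇r. Evaluate φ at each world:
  s0 (successors {s1}): φ is true.
  s1 (successors ∅): φ is true.
  s2 (successors {s5}): φ is false.
  s3 (successors {s0, s1}): φ is true.
  s4 (successors {s0, s2}): φ is true.
  s5 (successors {s1}): φ is true.
For instance, at s4:
  At s4: ¬◇q is false, ¬◇r is false, so ¬◇q → ¬◇r is true.
    At s4: ◇q is true, so ¬◇q is false.
      At s4: ◇q requires q at some successor in {s0, s2}.
        q holds at s2, so ◇q is true at s4.
    At s4: ◇r is true, so ¬◇r is false.
      At s4: ◇r requires r at some successor in {s0, s2}.
        r holds at s0, so ◇r is true at s4.
Satisfying worlds: {s0, s1, s3, s4, s5}

5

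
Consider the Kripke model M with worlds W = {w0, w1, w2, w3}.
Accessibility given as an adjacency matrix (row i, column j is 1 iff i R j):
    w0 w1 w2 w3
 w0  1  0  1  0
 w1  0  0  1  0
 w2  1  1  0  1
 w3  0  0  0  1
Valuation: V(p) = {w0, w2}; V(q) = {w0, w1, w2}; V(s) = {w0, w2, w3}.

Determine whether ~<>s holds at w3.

At w3: <>s is true, so ~<>s is false.
  At w3: <>s requires s at some successor in {w3}.
    s holds at w3, so <>s is true at w3.

No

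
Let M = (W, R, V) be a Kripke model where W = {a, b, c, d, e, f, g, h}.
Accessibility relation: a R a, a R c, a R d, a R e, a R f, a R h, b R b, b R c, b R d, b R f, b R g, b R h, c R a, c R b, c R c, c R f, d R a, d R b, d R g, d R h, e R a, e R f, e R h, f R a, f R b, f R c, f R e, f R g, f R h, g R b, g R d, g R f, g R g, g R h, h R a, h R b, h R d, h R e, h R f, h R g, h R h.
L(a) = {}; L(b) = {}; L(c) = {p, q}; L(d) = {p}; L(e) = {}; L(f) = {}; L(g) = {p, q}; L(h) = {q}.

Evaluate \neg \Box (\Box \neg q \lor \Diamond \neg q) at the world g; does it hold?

Recall that \Box ψ holds at a world iff ψ holds at every accessible world, and \Diamond ψ holds iff ψ holds at some accessible world.
At g: \Box (\Box \neg q \lor \Diamond \neg q) is true, so \neg \Box (\Box \neg q \lor \Diamond \neg q) is false.
  At g: \Box (\Box \neg q \lor \Diamond \neg q) requires \Box \neg q \lor \Diamond \neg q at every successor {b, d, f, g, h}.
    At b: \Box \neg q \lor \Diamond \neg q is true.
    At d: \Box \neg q \lor \Diamond \neg q is true.
    At f: \Box \neg q \lor \Diamond \neg q is true.
    At g: \Box \neg q \lor \Diamond \neg q is true.
    At h: \Box \neg q \lor \Diamond \neg q is true.
  So \Box (\Box \neg q \lor \Diamond \neg q) is true at g.

No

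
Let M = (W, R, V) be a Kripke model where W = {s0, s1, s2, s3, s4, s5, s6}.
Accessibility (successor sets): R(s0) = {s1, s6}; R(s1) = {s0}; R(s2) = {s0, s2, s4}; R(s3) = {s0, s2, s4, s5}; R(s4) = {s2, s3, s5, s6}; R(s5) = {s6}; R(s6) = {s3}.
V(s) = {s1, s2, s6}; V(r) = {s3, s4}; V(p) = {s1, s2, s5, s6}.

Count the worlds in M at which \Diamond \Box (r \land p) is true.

Recall that \Box ψ holds at a world iff ψ holds at every accessible world, and \Diamond ψ holds iff ψ holds at some accessible world.
Let φ = \Diamond \Box (r \land p). Evaluate φ at each world:
  s0 (successors {s1, s6}): φ is false.
  s1 (successors {s0}): φ is false.
  s2 (successors {s0, s2, s4}): φ is false.
  s3 (successors {s0, s2, s4, s5}): φ is false.
  s4 (successors {s2, s3, s5, s6}): φ is false.
  s5 (successors {s6}): φ is false.
  s6 (successors {s3}): φ is false.
For instance, at s3:
  At s3: \Diamond \Box (r \land p) requires \Box (r \land p) at some successor in {s0, s2, s4, s5}.
    At s0: \Box (r \land p) is false.
    At s2: \Box (r \land p) is false.
    At s4: \Box (r \land p) is false.
    At s5: \Box (r \land p) is false.
  So \Diamond \Box (r \land p) is false at s3.
Satisfying worlds: none.

0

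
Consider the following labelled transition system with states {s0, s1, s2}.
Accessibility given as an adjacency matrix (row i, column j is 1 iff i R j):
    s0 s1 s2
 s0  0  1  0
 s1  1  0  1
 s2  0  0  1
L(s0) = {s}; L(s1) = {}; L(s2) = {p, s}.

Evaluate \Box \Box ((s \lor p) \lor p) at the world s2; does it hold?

Yes

At s2: \Box \Box ((s \lor p) \lor p) requires \Box ((s \lor p) \lor p) at every successor {s2}.
    At s2: \Box ((s \lor p) \lor p) requires (s \lor p) \lor p at every successor {s2}.
      At s2: (s \lor p) \lor p is true.
    So \Box ((s \lor p) \lor p) is true at s2.
So \Box \Box ((s \lor p) \lor p) is true at s2.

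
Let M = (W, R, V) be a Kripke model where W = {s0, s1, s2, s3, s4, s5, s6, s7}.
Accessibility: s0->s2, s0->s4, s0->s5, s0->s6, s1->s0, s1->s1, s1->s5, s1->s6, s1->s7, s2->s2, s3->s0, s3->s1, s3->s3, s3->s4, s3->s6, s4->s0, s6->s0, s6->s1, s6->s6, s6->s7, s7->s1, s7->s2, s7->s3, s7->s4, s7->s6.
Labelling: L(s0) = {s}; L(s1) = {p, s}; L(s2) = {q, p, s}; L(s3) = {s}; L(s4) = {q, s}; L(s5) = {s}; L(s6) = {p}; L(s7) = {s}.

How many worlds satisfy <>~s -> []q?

Let φ = <>~s -> []q. Evaluate φ at each world:
  s0 (successors {s2, s4, s5, s6}): φ is false.
  s1 (successors {s0, s1, s5, s6, s7}): φ is false.
  s2 (successors {s2}): φ is true.
  s3 (successors {s0, s1, s3, s4, s6}): φ is false.
  s4 (successors {s0}): φ is true.
  s5 (successors ∅): φ is true.
  s6 (successors {s0, s1, s6, s7}): φ is false.
  s7 (successors {s1, s2, s3, s4, s6}): φ is false.
For instance, at s4:
  At s4: <>~s is false, []q is false, so <>~s -> []q is true.
    At s4: <>~s requires ~s at some successor in {s0}.
      At s0: ~s is false.
    So <>~s is false at s4.
    At s4: []q requires q at every successor {s0}.
      q fails at s0, so []q is false at s4.
Satisfying worlds: {s2, s4, s5}

3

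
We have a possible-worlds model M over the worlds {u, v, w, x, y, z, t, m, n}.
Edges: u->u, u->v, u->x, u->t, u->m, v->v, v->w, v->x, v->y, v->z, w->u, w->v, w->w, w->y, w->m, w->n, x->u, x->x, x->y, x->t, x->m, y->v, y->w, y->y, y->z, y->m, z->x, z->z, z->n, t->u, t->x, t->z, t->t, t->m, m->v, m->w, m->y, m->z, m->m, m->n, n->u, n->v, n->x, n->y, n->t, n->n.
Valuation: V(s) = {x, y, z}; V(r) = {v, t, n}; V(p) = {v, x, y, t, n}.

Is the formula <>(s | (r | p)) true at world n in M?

At n: <>(s | (r | p)) requires s | (r | p) at some successor in {u, v, x, y, t, n}.
  s | (r | p) holds at v, so <>(s | (r | p)) is true at n.

Yes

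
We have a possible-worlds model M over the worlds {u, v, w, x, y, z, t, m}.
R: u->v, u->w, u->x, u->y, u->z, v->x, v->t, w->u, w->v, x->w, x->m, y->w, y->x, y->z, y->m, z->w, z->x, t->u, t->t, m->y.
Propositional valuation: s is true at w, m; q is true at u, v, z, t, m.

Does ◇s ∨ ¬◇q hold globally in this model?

Let φ = ◇s ∨ ¬◇q. Evaluate φ at each world:
  u (successors {v, w, x, y, z}): φ is true.
  v (successors {x, t}): φ is false.
  w (successors {u, v}): φ is false.
  x (successors {w, m}): φ is true.
  y (successors {w, x, z, m}): φ is true.
  z (successors {w, x}): φ is true.
  t (successors {u, t}): φ is false.
  m (successors {y}): φ is true.
Detail at v (counterexample):
  At v: ◇s is false, ¬◇q is false, so ◇s ∨ ¬◇q is false.
    At v: ◇s requires s at some successor in {x, t}.
      At x: s is false.
      At t: s is false.
    So ◇s is false at v.
    At v: ◇q is true, so ¬◇q is false.
      At v: ◇q requires q at some successor in {x, t}.
        q holds at t, so ◇q is true at v.

No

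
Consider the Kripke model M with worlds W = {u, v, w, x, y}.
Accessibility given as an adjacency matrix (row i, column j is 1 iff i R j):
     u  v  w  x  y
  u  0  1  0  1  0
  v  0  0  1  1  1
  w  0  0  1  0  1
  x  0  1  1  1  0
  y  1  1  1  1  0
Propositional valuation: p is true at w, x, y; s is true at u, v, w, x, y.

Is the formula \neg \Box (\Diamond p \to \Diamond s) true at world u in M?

No

At u: \Box (\Diamond p \to \Diamond s) is true, so \neg \Box (\Diamond p \to \Diamond s) is false.
  At u: \Box (\Diamond p \to \Diamond s) requires \Diamond p \to \Diamond s at every successor {v, x}.
      At v: \Diamond p is true, \Diamond s is true, so \Diamond p \to \Diamond s is true.
      At x: \Diamond p is true, \Diamond s is true, so \Diamond p \to \Diamond s is true.
  So \Box (\Diamond p \to \Diamond s) is true at u.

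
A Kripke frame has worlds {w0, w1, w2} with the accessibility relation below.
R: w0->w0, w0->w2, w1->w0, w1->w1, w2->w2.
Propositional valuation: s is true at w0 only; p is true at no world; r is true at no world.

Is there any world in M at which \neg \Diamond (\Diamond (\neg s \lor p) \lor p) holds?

Let φ = \neg \Diamond (\Diamond (\neg s \lor p) \lor p). Evaluate φ at each world:
  w0 (successors {w0, w2}): φ is false.
  w1 (successors {w0, w1}): φ is false.
  w2 (successors {w2}): φ is false.
For instance, at w1:
  At w1: \Diamond (\Diamond (\neg s \lor p) \lor p) is true, so \neg \Diamond (\Diamond (\neg s \lor p) \lor p) is false.
    At w1: \Diamond (\Diamond (\neg s \lor p) \lor p) requires \Diamond (\neg s \lor p) \lor p at some successor in {w0, w1}.
      \Diamond (\neg s \lor p) \lor p holds at w0, so \Diamond (\Diamond (\neg s \lor p) \lor p) is true at w1.

No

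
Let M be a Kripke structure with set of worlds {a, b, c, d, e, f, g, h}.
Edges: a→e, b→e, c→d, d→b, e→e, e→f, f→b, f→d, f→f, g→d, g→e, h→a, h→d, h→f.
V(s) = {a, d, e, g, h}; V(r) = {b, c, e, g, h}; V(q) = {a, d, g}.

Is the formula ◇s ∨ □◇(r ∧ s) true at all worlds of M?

Yes

Recall that □ψ holds at a world iff ψ holds at every accessible world, and ◇ψ holds iff ψ holds at some accessible world.
Let φ = ◇s ∨ □◇(r ∧ s). Evaluate φ at each world:
  a (successors {e}): φ is true.
  b (successors {e}): φ is true.
  c (successors {d}): φ is true.
  d (successors {b}): φ is true.
  e (successors {e, f}): φ is true.
  f (successors {b, d, f}): φ is true.
  g (successors {d, e}): φ is true.
  h (successors {a, d, f}): φ is true.
For instance, at a:
  At a: ◇s is true, □◇(r ∧ s) is true, so ◇s ∨ □◇(r ∧ s) is true.
    At a: ◇s requires s at some successor in {e}.
      s holds at e, so ◇s is true at a.
    At a: □◇(r ∧ s) requires ◇(r ∧ s) at every successor {e}.
      At e: ◇(r ∧ s) is true.
    So □◇(r ∧ s) is true at a.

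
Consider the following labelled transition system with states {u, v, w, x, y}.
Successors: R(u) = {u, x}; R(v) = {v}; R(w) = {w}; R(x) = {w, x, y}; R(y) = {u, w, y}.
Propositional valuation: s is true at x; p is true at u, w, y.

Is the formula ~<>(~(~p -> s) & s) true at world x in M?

At x: <>(~(~p -> s) & s) is false, so ~<>(~(~p -> s) & s) is true.
  At x: <>(~(~p -> s) & s) requires ~(~p -> s) & s at some successor in {w, x, y}.
    At w: ~(~p -> s) & s is false.
    At x: ~(~p -> s) & s is false.
    At y: ~(~p -> s) & s is false.
  So <>(~(~p -> s) & s) is false at x.

Yes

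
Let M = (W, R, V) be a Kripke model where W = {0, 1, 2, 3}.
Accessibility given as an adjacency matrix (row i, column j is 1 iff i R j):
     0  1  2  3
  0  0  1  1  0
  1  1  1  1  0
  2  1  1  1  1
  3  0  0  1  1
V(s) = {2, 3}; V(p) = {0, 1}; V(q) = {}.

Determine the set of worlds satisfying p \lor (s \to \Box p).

Recall that \Box ψ holds at a world iff ψ holds at every accessible world, and \Diamond ψ holds iff ψ holds at some accessible world.
Let φ = p \lor (s \to \Box p). Evaluate φ at each world:
  0 (successors {1, 2}): φ is true.
  1 (successors {0, 1, 2}): φ is true.
  2 (successors {0, 1, 2, 3}): φ is false.
  3 (successors {2, 3}): φ is false.
For instance, at 1:
  At 1: p is true, s \to \Box p is true, so p \lor (s \to \Box p) is true.
    At 1: s is false, \Box p is false, so s \to \Box p is true.
      At 1: \Box p requires p at every successor {0, 1, 2}.
        p fails at 2, so \Box p is false at 1.
Satisfying worlds: {0, 1}

0, 1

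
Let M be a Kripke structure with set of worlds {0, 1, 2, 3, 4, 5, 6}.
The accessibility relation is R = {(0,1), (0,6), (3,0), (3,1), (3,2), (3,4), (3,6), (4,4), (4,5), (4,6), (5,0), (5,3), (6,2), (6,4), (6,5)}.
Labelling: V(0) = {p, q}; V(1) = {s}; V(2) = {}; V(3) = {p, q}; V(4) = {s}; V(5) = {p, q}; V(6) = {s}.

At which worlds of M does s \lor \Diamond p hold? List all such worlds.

Let φ = s \lor \Diamond p. Evaluate φ at each world:
  0 (successors {1, 6}): φ is false.
  1 (successors ∅): φ is true.
  2 (successors ∅): φ is false.
  3 (successors {0, 1, 2, 4, 6}): φ is true.
  4 (successors {4, 5, 6}): φ is true.
  5 (successors {0, 3}): φ is true.
  6 (successors {2, 4, 5}): φ is true.
For instance, at 5:
  At 5: s is false, \Diamond p is true, so s \lor \Diamond p is true.
    At 5: \Diamond p requires p at some successor in {0, 3}.
      p holds at 0, so \Diamond p is true at 5.
Satisfying worlds: {1, 3, 4, 5, 6}

1, 3, 4, 5, 6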